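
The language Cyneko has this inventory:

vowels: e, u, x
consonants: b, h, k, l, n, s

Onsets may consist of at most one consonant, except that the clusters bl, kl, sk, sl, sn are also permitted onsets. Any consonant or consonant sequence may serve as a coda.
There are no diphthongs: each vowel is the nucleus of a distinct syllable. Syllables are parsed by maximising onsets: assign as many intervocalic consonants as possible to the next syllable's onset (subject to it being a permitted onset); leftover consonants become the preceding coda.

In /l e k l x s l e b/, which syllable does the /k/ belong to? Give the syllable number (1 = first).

2

The vowels are e, x, e — 3 nuclei, so 3 syllables.
σ1/σ2 boundary: /kl/ is a licit onset in full, so it all attaches to the next syllable.
σ2/σ3 boundary: /sl/ is a licit onset in full, so it all attaches to the next syllable.
So the parse is le.klx.sleb.
The /k/ is in the onset of syllable 2 (/klx/).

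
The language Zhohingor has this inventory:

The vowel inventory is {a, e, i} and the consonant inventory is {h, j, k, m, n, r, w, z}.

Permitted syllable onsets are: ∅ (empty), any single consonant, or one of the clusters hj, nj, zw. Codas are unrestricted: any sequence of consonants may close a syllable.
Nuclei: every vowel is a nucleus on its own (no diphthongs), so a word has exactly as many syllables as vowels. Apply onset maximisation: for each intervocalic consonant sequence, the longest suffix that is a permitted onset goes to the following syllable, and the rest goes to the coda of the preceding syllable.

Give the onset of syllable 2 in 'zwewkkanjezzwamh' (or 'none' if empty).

The vowels are e, a, e, a — 4 nuclei, so 4 syllables.
V1 /e/ – V2 /a/: cluster /wkk/ — the longest permitted-onset suffix is /k/; onset = /k/, preceding coda = /wk/.
V2 /a/ – V3 /e/: /nj/ — entire cluster is a permitted onset → onset /nj/, coda ∅.
V3 /e/ – V4 /a/: /zzw/ — longest licit onset from the right is /zw/, leaving /z/ as coda.
Putting it together: zwewk.ka.njez.zwamh.
Syllable 2 is /ka/: onset /k/, nucleus /a/, coda ∅.

k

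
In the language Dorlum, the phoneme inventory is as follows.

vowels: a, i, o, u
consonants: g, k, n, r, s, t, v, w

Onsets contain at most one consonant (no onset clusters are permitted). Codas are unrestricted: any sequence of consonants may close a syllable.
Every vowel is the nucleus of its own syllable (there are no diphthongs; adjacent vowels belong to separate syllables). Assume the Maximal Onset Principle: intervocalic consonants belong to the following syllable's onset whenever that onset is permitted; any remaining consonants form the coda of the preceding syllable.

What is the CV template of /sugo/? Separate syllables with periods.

CV.CV

Nuclei (vowels): u, o → 2 syllables.
Between /u/ (V1) and /o/ (V2): just /g/ — single C goes to the following onset.
Syllabification: su.go.
Mapping each syllable to C/V: /su/ → CV, /go/ → CV.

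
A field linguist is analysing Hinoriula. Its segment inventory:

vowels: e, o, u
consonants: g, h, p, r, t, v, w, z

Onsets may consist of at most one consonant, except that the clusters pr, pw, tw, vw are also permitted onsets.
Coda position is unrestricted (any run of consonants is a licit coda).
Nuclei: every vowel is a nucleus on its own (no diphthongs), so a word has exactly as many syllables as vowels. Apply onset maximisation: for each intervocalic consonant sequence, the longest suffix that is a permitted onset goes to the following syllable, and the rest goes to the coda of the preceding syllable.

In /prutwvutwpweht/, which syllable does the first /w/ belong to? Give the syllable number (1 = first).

Nuclei (vowels): u, u, e → 3 syllables.
σ1/σ2 boundary: /twv/; trying suffixes from longest down, /v/ is the first permitted one, so coda /tw/ | onset /v/.
σ2/σ3 boundary: /twpw/ — longest licit onset from the right is /pw/, leaving /tw/ as coda.
Result: prutw.vutw.pweht.
The first /w/ is in the coda of syllable 1 (/prutw/).

1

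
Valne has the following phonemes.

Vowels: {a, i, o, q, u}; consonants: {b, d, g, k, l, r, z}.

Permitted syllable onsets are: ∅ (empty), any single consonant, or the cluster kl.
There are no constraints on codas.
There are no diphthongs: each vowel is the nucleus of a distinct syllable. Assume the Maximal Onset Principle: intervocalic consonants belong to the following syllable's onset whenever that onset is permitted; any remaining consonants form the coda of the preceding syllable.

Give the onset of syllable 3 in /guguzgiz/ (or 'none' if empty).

g

Vowels present: u, u, i; each is a nucleus, giving 3 syllables.
Between /u/ (V1) and /u/ (V2): just /g/ — single C goes to the following onset.
Between /u/ (V2) and /i/ (V3): /zg/; trying suffixes from longest down, /g/ is the first permitted one, so coda /z/ | onset /g/.
Syllabification: gu.guz.giz.
Syllable 3 is /giz/: onset /g/, nucleus /i/, coda /z/.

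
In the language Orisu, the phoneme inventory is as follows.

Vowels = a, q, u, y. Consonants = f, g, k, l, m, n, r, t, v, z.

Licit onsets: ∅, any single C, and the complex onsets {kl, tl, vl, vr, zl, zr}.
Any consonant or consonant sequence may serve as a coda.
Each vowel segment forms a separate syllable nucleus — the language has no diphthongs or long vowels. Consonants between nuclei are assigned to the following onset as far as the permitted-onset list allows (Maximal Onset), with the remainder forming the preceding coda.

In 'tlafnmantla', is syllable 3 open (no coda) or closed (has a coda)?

open

The vowels are a, a, a — 3 nuclei, so 3 syllables.
V1 /a/ – V2 /a/: /fnm/ — longest licit onset from the right is /m/, leaving /fn/ as coda.
V2 /a/ – V3 /a/: /ntl/; trying suffixes from longest down, /tl/ is the first permitted one, so coda /n/ | onset /tl/.
So the parse is tlafn.man.tla.
Syllable 3 is /tla/; it ends in its nucleus with no coda, so it is open.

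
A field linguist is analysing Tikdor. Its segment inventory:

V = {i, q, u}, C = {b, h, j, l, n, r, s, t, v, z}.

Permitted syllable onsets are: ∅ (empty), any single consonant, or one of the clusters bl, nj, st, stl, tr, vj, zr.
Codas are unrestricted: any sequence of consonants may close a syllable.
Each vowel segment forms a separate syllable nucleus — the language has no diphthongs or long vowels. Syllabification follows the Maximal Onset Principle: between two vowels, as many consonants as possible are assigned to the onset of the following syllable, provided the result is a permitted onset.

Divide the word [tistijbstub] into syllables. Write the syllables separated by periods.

Vowels present: i, i, u; each is a nucleus, giving 3 syllables.
Between /i/ (V1) and /i/ (V2): cluster /st/ — /st/ is itself a permitted onset, so the whole cluster goes right; preceding coda = ∅.
Between /i/ (V2) and /u/ (V3): cluster /jbst/ — the longest permitted-onset suffix is /st/; onset = /st/, preceding coda = /jb/.

ti.stijb.stub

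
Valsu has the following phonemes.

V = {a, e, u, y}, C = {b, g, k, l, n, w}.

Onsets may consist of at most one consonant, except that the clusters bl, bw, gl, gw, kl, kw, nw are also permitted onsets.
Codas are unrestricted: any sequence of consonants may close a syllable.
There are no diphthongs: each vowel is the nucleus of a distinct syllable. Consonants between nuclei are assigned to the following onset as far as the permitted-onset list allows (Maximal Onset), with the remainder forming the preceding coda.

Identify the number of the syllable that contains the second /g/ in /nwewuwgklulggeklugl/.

Vowels present: e, u, u, e, u; each is a nucleus, giving 5 syllables.
σ1/σ2 boundary: /w/ is a single consonant, so it becomes the next onset.
σ2/σ3 boundary: cluster /wgkl/ — the longest permitted-onset suffix is /kl/; onset = /kl/, preceding coda = /wg/.
σ3/σ4 boundary: /lgg/ splits as /lg/ + /g/ (/g/ is the longest suffix that is a licit onset).
σ4/σ5 boundary: /kl/ is a licit onset in full, so it all attaches to the next syllable.
Result: nwe.wuwg.klulg.ge.klugl.
The second /g/ is in the coda of syllable 3 (/klulg/).

3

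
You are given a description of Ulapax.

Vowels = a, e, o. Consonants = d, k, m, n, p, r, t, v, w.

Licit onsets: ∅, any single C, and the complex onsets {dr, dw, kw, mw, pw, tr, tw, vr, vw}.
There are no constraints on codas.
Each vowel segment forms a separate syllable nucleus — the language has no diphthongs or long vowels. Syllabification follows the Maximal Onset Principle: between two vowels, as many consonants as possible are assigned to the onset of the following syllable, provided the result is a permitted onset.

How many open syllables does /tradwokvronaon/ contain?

3

Vowels present: a, o, o, a, o; each is a nucleus, giving 5 syllables.
V1 /a/ – V2 /o/: /dw/ is a licit onset in full, so it all attaches to the next syllable.
V2 /o/ – V3 /o/: /kvr/; trying suffixes from longest down, /vr/ is the first permitted one, so coda /k/ | onset /vr/.
V3 /o/ – V4 /a/: just /n/ — single C goes to the following onset.
V4 /a/ – V5 /o/: hiatus — the boundary sits between the two vowels.
Result: tra.dwok.vro.na.on.
Classifying each syllable: /tra/ (open), /dwok/ (closed), /vro/ (open), /na/ (open), /on/ (closed).
Open syllables: 3.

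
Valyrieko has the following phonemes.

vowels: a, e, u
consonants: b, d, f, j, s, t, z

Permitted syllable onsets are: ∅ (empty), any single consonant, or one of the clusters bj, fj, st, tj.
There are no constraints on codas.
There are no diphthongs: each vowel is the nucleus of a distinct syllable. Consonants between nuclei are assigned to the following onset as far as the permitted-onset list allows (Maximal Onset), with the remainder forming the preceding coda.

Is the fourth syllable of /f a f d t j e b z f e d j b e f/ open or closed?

closed

Vowels present: a, e, e, e; each is a nucleus, giving 4 syllables.
V1 /a/ – V2 /e/: /fdtj/ — longest licit onset from the right is /tj/, leaving /fd/ as coda.
V2 /e/ – V3 /e/: /bzf/ — longest licit onset from the right is /f/, leaving /bz/ as coda.
V3 /e/ – V4 /e/: /djb/; trying suffixes from longest down, /b/ is the first permitted one, so coda /dj/ | onset /b/.
Result: fafd.tjebz.fedj.bef.
Syllable 4 is /bef/ with coda /f/, so it is closed.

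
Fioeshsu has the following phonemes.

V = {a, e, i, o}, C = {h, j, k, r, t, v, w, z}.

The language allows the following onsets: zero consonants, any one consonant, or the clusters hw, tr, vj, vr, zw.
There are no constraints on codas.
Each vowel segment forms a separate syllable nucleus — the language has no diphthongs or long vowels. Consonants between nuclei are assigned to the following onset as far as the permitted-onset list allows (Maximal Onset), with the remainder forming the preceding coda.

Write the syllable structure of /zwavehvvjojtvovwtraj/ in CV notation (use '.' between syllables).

CCV.CVCC.CCVCC.CVCC.CCVC

Vowels present: a, e, o, o, a; each is a nucleus, giving 5 syllables.
V1 /a/ – V2 /e/: /v/ → onset of the next syllable (single consonants are always licit onsets).
V2 /e/ – V3 /o/: cluster /hvvj/ — the longest permitted-onset suffix is /vj/; onset = /vj/, preceding coda = /hv/.
V3 /o/ – V4 /o/: /jtv/ — longest licit onset from the right is /v/, leaving /jt/ as coda.
V4 /o/ – V5 /a/: cluster /vwtr/ — the longest permitted-onset suffix is /tr/; onset = /tr/, preceding coda = /vw/.
So the parse is zwa.vehv.vjojt.vovw.traj.
Mapping each syllable to C/V: /zwa/ → CCV, /vehv/ → CVCC, /vjojt/ → CCVCC, /vovw/ → CVCC, /traj/ → CCVC.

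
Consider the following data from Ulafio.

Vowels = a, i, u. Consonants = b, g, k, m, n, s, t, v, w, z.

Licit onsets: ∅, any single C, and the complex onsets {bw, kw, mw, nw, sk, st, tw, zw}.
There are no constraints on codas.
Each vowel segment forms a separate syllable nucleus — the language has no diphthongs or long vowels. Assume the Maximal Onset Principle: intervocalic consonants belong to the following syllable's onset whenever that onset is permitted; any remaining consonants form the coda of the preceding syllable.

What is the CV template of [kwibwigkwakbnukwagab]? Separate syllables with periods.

Nuclei (vowels): i, i, a, u, a, a → 6 syllables.
/i…i/ gap (V1→V2): cluster /bw/ — /bw/ is itself a permitted onset, so the whole cluster goes right; preceding coda = ∅.
/i…a/ gap (V2→V3): /gkw/ splits as /g/ + /kw/ (/kw/ is the longest suffix that is a licit onset).
/a…u/ gap (V3→V4): /kbn/ splits as /kb/ + /n/ (/n/ is the longest suffix that is a licit onset).
/u…a/ gap (V4→V5): /kw/ — entire cluster is a permitted onset → onset /kw/, coda ∅.
/a…a/ gap (V5→V6): just /g/ — single C goes to the following onset.
Result: kwi.bwig.kwakb.nu.kwa.gab.
Mapping each syllable to C/V: /kwi/ → CCV, /bwig/ → CCVC, /kwakb/ → CCVCC, /nu/ → CV, /kwa/ → CCV, /gab/ → CVC.

CCV.CCVC.CCVCC.CV.CCV.CVC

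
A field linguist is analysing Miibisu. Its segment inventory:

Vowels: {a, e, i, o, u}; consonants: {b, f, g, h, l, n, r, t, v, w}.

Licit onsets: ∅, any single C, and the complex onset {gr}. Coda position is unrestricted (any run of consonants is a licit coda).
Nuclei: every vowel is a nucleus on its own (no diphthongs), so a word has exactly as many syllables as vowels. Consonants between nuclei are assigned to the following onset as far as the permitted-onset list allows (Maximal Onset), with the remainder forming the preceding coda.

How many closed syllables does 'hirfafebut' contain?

Vowels present: i, a, e, u; each is a nucleus, giving 4 syllables.
V1 /i/ – V2 /a/: /rf/ — longest licit onset from the right is /f/, leaving /r/ as coda.
V2 /a/ – V3 /e/: /f/ is a single consonant, so it becomes the next onset.
V3 /e/ – V4 /u/: /b/ is a single consonant, so it becomes the next onset.
Result: hir.fa.fe.but.
Classifying each syllable: /hir/ (closed), /fa/ (open), /fe/ (open), /but/ (closed).
Closed syllables: 2.

2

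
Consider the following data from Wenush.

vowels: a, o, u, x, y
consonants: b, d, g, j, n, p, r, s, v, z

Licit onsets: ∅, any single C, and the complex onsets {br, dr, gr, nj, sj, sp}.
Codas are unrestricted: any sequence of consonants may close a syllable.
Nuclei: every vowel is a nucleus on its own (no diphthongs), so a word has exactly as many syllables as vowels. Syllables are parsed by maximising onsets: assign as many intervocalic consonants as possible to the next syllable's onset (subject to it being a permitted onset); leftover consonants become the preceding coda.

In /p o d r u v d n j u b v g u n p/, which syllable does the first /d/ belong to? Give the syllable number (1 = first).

Vowels present: o, u, u, u; each is a nucleus, giving 4 syllables.
V1 /o/ – V2 /u/: cluster /dr/ — /dr/ is itself a permitted onset, so the whole cluster goes right; preceding coda = ∅.
V2 /u/ – V3 /u/: /vdnj/; trying suffixes from longest down, /nj/ is the first permitted one, so coda /vd/ | onset /nj/.
V3 /u/ – V4 /u/: /bvg/ — longest licit onset from the right is /g/, leaving /bv/ as coda.
Putting it together: po.druvd.njubv.gunp.
The first /d/ is in the onset of syllable 2 (/druvd/).

2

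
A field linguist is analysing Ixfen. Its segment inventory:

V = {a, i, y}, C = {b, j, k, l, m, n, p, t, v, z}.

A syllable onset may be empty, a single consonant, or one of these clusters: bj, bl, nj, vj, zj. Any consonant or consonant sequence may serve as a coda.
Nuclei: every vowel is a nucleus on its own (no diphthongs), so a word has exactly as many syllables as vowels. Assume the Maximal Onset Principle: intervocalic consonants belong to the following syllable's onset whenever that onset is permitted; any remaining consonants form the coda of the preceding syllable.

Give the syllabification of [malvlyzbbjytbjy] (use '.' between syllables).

malv.lyzb.bjyt.bjy

Nuclei (vowels): a, y, y, y → 4 syllables.
σ1/σ2 boundary: /lvl/; trying suffixes from longest down, /l/ is the first permitted one, so coda /lv/ | onset /l/.
σ2/σ3 boundary: /zbbj/; trying suffixes from longest down, /bj/ is the first permitted one, so coda /zb/ | onset /bj/.
σ3/σ4 boundary: /tbj/ splits as /t/ + /bj/ (/bj/ is the longest suffix that is a licit onset).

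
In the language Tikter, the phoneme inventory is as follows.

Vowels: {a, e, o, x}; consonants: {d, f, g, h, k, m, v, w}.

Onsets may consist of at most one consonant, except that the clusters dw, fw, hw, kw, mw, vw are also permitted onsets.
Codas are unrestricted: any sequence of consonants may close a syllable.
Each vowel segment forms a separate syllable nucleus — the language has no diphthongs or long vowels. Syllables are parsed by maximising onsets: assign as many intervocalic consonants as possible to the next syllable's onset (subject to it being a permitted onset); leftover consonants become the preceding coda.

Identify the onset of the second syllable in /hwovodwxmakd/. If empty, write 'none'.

v

Nuclei (vowels): o, o, x, a → 4 syllables.
/o…o/ gap (V1→V2): just /v/ — single C goes to the following onset.
/o…x/ gap (V2→V3): cluster /dw/ — /dw/ is itself a permitted onset, so the whole cluster goes right; preceding coda = ∅.
/x…a/ gap (V3→V4): /m/ → onset of the next syllable (single consonants are always licit onsets).
Result: hwo.vo.dwx.makd.
Syllable 2 is /vo/: onset /v/, nucleus /o/, coda ∅.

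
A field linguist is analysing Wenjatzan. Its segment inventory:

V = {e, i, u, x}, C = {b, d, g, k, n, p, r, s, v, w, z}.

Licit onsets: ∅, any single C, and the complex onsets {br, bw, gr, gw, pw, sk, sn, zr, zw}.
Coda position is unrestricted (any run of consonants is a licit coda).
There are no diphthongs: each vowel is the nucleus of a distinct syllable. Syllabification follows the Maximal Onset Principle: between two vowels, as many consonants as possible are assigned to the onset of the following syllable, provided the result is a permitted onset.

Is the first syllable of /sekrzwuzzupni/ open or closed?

Vowels present: e, u, u, i; each is a nucleus, giving 4 syllables.
V1 /e/ – V2 /u/: /krzw/ splits as /kr/ + /zw/ (/zw/ is the longest suffix that is a licit onset).
V2 /u/ – V3 /u/: /zz/; trying suffixes from longest down, /z/ is the first permitted one, so coda /z/ | onset /z/.
V3 /u/ – V4 /i/: /pn/ — longest licit onset from the right is /n/, leaving /p/ as coda.
So the parse is sekr.zwuz.zup.ni.
Syllable 1 is /sekr/ with coda /kr/, so it is closed.

closed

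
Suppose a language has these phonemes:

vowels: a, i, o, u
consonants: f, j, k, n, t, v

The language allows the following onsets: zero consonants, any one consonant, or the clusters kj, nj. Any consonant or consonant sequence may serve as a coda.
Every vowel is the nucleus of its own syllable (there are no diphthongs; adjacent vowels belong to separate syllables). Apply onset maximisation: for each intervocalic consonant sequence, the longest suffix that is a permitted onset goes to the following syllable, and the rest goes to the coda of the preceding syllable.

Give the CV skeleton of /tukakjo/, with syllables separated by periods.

CV.CV.CCV

The vowels are u, a, o — 3 nuclei, so 3 syllables.
σ1/σ2 boundary: /k/ → onset of the next syllable (single consonants are always licit onsets).
σ2/σ3 boundary: cluster /kj/ — /kj/ is itself a permitted onset, so the whole cluster goes right; preceding coda = ∅.
Syllabification: tu.ka.kjo.
Mapping each syllable to C/V: /tu/ → CV, /ka/ → CV, /kjo/ → CCV.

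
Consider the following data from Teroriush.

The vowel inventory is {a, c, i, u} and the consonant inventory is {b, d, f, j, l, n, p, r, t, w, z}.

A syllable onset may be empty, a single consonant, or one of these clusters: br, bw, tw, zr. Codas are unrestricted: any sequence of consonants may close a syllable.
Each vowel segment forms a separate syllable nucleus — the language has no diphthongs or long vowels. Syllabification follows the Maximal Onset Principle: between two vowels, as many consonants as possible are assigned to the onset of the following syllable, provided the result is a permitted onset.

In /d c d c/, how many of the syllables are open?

2

Vowels present: c, c; each is a nucleus, giving 2 syllables.
σ1/σ2 boundary: just /d/ — single C goes to the following onset.
So the parse is dc.dc.
Classifying each syllable: /dc/ (open), /dc/ (open).
Open syllables: 2.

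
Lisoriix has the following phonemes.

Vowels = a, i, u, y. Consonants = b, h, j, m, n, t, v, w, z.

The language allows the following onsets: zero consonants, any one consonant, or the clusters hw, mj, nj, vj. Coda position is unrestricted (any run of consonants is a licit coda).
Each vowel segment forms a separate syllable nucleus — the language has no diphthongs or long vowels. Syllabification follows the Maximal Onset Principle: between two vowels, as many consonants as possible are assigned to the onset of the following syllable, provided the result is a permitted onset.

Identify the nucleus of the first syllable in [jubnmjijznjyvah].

u

Nuclei (vowels): u, i, y, a → 4 syllables.
The first nucleus (vowel 1 from the left) is /u/.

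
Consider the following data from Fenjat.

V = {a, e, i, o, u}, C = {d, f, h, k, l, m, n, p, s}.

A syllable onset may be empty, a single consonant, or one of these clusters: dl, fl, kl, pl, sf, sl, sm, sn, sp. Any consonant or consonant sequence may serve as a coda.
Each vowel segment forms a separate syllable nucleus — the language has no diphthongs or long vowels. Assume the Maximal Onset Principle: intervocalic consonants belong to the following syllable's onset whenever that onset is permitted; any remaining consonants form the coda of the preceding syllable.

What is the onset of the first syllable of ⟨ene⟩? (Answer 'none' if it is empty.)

none

The vowels are e, e — 2 nuclei, so 2 syllables.
V1 /e/ – V2 /e/: /n/ → onset of the next syllable (single consonants are always licit onsets).
So the parse is e.ne.
Syllable 1 is /e/: onset ∅, nucleus /e/, coda ∅.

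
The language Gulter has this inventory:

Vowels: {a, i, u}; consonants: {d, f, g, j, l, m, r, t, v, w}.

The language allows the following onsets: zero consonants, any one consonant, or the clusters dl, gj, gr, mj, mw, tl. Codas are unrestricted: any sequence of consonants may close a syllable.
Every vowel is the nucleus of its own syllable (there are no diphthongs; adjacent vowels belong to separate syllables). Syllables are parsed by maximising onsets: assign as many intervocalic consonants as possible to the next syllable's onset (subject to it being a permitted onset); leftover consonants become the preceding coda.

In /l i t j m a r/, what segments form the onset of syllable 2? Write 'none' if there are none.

Vowels present: i, a; each is a nucleus, giving 2 syllables.
σ1/σ2 boundary: /tjm/ — longest licit onset from the right is /m/, leaving /tj/ as coda.
Result: litj.mar.
Syllable 2 is /mar/: onset /m/, nucleus /a/, coda /r/.

m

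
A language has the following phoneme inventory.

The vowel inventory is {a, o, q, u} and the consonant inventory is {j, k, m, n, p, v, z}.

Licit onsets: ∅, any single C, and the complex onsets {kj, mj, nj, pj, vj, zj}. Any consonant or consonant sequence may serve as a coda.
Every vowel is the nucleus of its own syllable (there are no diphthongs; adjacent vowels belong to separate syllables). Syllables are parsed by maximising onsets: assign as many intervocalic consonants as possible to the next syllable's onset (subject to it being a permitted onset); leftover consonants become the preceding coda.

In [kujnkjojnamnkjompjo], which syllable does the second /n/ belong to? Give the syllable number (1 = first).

3

Nuclei (vowels): u, o, a, o, o → 5 syllables.
σ1/σ2 boundary: /jnkj/ — longest licit onset from the right is /kj/, leaving /jn/ as coda.
σ2/σ3 boundary: /jn/ splits as /j/ + /n/ (/n/ is the longest suffix that is a licit onset).
σ3/σ4 boundary: /mnkj/ — longest licit onset from the right is /kj/, leaving /mn/ as coda.
σ4/σ5 boundary: /mpj/; trying suffixes from longest down, /pj/ is the first permitted one, so coda /m/ | onset /pj/.
So the parse is kujn.kjoj.namn.kjom.pjo.
The second /n/ is in the onset of syllable 3 (/namn/).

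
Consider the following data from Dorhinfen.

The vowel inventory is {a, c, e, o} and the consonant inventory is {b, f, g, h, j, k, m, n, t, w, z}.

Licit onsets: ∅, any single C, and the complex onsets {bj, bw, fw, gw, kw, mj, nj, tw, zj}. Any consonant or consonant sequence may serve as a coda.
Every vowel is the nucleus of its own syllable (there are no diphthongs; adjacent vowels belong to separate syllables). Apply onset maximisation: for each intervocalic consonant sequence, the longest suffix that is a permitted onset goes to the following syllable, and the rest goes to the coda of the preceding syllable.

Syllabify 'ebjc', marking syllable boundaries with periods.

e.bjc

Vowels present: e, c; each is a nucleus, giving 2 syllables.
σ1/σ2 boundary: cluster /bj/ — /bj/ is itself a permitted onset, so the whole cluster goes right; preceding coda = ∅.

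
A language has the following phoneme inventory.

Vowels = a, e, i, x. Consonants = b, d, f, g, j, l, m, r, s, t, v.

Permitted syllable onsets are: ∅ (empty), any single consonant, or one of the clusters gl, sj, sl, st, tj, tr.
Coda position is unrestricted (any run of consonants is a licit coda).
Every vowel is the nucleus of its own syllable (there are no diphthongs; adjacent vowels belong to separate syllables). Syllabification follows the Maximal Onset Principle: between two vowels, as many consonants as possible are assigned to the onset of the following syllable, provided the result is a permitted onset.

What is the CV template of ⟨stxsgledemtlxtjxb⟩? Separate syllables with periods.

CCVC.CCV.CVCC.CV.CCVC

The vowels are x, e, e, x, x — 5 nuclei, so 5 syllables.
V1 /x/ – V2 /e/: /sgl/ — longest licit onset from the right is /gl/, leaving /s/ as coda.
V2 /e/ – V3 /e/: just /d/ — single C goes to the following onset.
V3 /e/ – V4 /x/: /mtl/ splits as /mt/ + /l/ (/l/ is the longest suffix that is a licit onset).
V4 /x/ – V5 /x/: cluster /tj/ — /tj/ is itself a permitted onset, so the whole cluster goes right; preceding coda = ∅.
So the parse is stxs.gle.demt.lx.tjxb.
Mapping each syllable to C/V: /stxs/ → CCVC, /gle/ → CCV, /demt/ → CVCC, /lx/ → CV, /tjxb/ → CCVC.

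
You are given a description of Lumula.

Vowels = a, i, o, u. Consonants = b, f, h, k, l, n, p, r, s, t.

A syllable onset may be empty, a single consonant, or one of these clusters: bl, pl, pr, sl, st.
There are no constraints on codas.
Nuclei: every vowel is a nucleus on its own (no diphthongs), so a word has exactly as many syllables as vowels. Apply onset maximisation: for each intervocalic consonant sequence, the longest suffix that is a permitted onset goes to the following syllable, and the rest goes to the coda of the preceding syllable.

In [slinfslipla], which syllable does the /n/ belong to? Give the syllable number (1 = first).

Vowels present: i, i, a; each is a nucleus, giving 3 syllables.
σ1/σ2 boundary: /nfsl/ — longest licit onset from the right is /sl/, leaving /nf/ as coda.
σ2/σ3 boundary: /pl/ — entire cluster is a permitted onset → onset /pl/, coda ∅.
Result: slinf.sli.pla.
The /n/ is in the coda of syllable 1 (/slinf/).

1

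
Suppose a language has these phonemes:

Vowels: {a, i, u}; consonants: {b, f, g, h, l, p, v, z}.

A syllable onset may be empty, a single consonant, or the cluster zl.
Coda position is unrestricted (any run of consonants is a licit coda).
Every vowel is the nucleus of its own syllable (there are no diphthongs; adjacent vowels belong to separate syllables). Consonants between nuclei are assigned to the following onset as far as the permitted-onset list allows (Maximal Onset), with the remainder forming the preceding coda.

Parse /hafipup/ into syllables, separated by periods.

Nuclei (vowels): a, i, u → 3 syllables.
/a…i/ gap (V1→V2): just /f/ — single C goes to the following onset.
/i…u/ gap (V2→V3): just /p/ — single C goes to the following onset.

ha.fi.pup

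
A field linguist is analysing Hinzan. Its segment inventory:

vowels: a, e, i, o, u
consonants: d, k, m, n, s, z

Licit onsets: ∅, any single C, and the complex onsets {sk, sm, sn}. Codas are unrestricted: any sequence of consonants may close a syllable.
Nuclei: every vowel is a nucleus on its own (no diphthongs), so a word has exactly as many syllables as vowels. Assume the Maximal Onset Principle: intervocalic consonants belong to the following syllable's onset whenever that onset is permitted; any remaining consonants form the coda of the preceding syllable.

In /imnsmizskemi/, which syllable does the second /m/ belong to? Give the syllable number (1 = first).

2

Vowels present: i, i, e, i; each is a nucleus, giving 4 syllables.
/i…i/ gap (V1→V2): /mnsm/ — longest licit onset from the right is /sm/, leaving /mn/ as coda.
/i…e/ gap (V2→V3): /zsk/ — longest licit onset from the right is /sk/, leaving /z/ as coda.
/e…i/ gap (V3→V4): /m/ → onset of the next syllable (single consonants are always licit onsets).
Syllabification: imn.smiz.ske.mi.
The second /m/ is in the onset of syllable 2 (/smiz/).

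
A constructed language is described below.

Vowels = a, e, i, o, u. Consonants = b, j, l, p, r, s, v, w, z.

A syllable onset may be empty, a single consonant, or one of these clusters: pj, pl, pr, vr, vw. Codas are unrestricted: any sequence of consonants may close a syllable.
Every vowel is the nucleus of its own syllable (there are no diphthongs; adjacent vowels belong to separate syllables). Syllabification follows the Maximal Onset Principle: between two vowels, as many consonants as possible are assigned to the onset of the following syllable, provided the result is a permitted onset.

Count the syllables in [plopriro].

The vowels are o, i, o — 3 nuclei, so 3 syllables.

3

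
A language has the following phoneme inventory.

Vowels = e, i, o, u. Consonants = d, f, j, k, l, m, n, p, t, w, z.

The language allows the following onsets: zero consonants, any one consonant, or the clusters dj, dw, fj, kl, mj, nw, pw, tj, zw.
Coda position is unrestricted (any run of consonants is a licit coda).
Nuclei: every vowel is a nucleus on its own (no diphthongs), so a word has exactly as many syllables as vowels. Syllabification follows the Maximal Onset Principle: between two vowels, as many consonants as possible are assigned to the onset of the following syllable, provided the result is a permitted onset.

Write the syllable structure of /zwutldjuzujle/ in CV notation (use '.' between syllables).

CCVCC.CCV.CVC.CV

Nuclei (vowels): u, u, u, e → 4 syllables.
/u…u/ gap (V1→V2): /tldj/ — longest licit onset from the right is /dj/, leaving /tl/ as coda.
/u…u/ gap (V2→V3): just /z/ — single C goes to the following onset.
/u…e/ gap (V3→V4): /jl/; trying suffixes from longest down, /l/ is the first permitted one, so coda /j/ | onset /l/.
So the parse is zwutl.dju.zuj.le.
Mapping each syllable to C/V: /zwutl/ → CCVCC, /dju/ → CCV, /zuj/ → CVC, /le/ → CV.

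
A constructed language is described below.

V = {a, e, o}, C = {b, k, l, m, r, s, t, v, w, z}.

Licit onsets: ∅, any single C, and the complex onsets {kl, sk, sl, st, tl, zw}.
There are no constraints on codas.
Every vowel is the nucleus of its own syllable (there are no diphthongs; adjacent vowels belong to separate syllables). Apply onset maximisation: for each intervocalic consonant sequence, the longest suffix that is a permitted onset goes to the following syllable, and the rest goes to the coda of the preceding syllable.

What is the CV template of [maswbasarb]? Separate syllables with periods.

Nuclei (vowels): a, a, a → 3 syllables.
Between /a/ (V1) and /a/ (V2): /swb/ — longest licit onset from the right is /b/, leaving /sw/ as coda.
Between /a/ (V2) and /a/ (V3): /s/ → onset of the next syllable (single consonants are always licit onsets).
Result: masw.ba.sarb.
Mapping each syllable to C/V: /masw/ → CVCC, /ba/ → CV, /sarb/ → CVCC.

CVCC.CV.CVCC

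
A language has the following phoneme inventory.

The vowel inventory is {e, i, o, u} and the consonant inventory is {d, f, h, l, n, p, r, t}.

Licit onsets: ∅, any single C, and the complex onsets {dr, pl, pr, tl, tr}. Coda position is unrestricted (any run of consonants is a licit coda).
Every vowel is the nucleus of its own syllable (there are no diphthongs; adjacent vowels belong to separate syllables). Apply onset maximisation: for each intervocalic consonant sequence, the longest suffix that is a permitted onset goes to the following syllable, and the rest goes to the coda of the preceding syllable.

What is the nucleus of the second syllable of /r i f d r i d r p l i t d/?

i

Vowels present: i, i, i; each is a nucleus, giving 3 syllables.
The second nucleus (vowel 2 from the left) is /i/.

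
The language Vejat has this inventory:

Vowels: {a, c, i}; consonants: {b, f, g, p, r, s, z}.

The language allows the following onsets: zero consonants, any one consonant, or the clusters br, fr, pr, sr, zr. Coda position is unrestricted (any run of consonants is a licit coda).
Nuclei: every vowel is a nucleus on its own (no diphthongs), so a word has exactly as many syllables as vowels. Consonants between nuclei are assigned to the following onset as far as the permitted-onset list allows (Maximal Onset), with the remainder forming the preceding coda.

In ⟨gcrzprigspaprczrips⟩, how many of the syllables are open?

Nuclei (vowels): c, i, a, c, i → 5 syllables.
σ1/σ2 boundary: cluster /rzpr/ — the longest permitted-onset suffix is /pr/; onset = /pr/, preceding coda = /rz/.
σ2/σ3 boundary: /gsp/; trying suffixes from longest down, /p/ is the first permitted one, so coda /gs/ | onset /p/.
σ3/σ4 boundary: cluster /pr/ — /pr/ is itself a permitted onset, so the whole cluster goes right; preceding coda = ∅.
σ4/σ5 boundary: cluster /zr/ — /zr/ is itself a permitted onset, so the whole cluster goes right; preceding coda = ∅.
Syllabification: gcrz.prigs.pa.prc.zrips.
Classifying each syllable: /gcrz/ (closed), /prigs/ (closed), /pa/ (open), /prc/ (open), /zrips/ (closed).
Open syllables: 2.

2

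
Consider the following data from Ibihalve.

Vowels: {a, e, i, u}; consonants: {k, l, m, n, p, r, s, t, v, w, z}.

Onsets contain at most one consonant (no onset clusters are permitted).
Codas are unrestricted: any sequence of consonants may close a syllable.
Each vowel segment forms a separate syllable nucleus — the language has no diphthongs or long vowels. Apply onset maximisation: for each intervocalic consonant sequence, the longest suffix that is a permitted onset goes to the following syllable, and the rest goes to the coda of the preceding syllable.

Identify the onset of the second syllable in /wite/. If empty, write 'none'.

Vowels present: i, e; each is a nucleus, giving 2 syllables.
σ1/σ2 boundary: /t/ → onset of the next syllable (single consonants are always licit onsets).
Result: wi.te.
Syllable 2 is /te/: onset /t/, nucleus /e/, coda ∅.

t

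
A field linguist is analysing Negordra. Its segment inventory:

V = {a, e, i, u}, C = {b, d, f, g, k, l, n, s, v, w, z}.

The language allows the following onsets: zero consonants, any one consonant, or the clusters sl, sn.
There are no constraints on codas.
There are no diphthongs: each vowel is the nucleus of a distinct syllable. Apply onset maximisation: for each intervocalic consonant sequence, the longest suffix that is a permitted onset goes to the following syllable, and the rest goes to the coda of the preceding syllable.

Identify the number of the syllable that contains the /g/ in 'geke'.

Vowels present: e, e; each is a nucleus, giving 2 syllables.
/e…e/ gap (V1→V2): /k/ is a single consonant, so it becomes the next onset.
Result: ge.ke.
The /g/ is in the onset of syllable 1 (/ge/).

1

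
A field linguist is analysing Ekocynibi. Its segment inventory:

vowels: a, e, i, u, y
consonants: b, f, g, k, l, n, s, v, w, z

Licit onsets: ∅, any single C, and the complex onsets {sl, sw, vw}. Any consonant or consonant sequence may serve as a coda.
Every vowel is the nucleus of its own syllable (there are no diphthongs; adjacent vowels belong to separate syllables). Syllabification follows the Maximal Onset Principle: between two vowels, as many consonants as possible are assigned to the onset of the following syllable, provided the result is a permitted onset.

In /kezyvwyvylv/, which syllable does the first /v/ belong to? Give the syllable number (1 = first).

3

Vowels present: e, y, y, y; each is a nucleus, giving 4 syllables.
Between /e/ (V1) and /y/ (V2): /z/ → onset of the next syllable (single consonants are always licit onsets).
Between /y/ (V2) and /y/ (V3): /vw/ is a licit onset in full, so it all attaches to the next syllable.
Between /y/ (V3) and /y/ (V4): /v/ → onset of the next syllable (single consonants are always licit onsets).
Syllabification: ke.zy.vwy.vylv.
The first /v/ is in the onset of syllable 3 (/vwy/).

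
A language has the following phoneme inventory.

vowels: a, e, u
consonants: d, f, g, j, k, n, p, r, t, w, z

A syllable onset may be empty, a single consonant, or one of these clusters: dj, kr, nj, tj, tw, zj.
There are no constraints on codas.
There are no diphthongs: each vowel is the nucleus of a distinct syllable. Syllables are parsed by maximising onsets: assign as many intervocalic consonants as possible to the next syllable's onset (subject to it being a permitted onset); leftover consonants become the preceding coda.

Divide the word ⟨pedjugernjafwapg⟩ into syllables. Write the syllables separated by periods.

pe.dju.ger.njaf.wapg

The vowels are e, u, e, a, a — 5 nuclei, so 5 syllables.
V1 /e/ – V2 /u/: /dj/ — entire cluster is a permitted onset → onset /dj/, coda ∅.
V2 /u/ – V3 /e/: /g/ is a single consonant, so it becomes the next onset.
V3 /e/ – V4 /a/: cluster /rnj/ — the longest permitted-onset suffix is /nj/; onset = /nj/, preceding coda = /r/.
V4 /a/ – V5 /a/: /fw/ splits as /f/ + /w/ (/w/ is the longest suffix that is a licit onset).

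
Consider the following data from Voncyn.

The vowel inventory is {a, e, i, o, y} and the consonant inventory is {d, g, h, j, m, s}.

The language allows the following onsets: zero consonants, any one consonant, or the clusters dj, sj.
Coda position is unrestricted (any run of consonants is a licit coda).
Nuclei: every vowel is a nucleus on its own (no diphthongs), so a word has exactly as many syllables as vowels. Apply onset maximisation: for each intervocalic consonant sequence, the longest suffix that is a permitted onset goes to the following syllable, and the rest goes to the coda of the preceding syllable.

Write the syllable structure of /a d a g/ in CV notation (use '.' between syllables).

The vowels are a, a — 2 nuclei, so 2 syllables.
Between /a/ (V1) and /a/ (V2): just /d/ — single C goes to the following onset.
Syllabification: a.dag.
Mapping each syllable to C/V: /a/ → V, /dag/ → CVC.

V.CVC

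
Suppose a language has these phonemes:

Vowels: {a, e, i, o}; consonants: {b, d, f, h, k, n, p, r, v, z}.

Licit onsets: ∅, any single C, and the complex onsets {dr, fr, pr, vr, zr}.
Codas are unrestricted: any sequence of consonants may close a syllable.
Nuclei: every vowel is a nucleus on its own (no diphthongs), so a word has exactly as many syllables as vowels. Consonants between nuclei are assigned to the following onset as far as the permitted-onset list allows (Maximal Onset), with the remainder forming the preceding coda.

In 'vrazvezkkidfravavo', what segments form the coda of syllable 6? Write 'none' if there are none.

Vowels present: a, e, i, a, a, o; each is a nucleus, giving 6 syllables.
σ1/σ2 boundary: /zv/ — longest licit onset from the right is /v/, leaving /z/ as coda.
σ2/σ3 boundary: /zkk/ — longest licit onset from the right is /k/, leaving /zk/ as coda.
σ3/σ4 boundary: /dfr/ splits as /d/ + /fr/ (/fr/ is the longest suffix that is a licit onset).
σ4/σ5 boundary: /v/ is a single consonant, so it becomes the next onset.
σ5/σ6 boundary: /v/ is a single consonant, so it becomes the next onset.
So the parse is vraz.vezk.kid.fra.va.vo.
Syllable 6 is /vo/: onset /v/, nucleus /o/, coda ∅.

none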